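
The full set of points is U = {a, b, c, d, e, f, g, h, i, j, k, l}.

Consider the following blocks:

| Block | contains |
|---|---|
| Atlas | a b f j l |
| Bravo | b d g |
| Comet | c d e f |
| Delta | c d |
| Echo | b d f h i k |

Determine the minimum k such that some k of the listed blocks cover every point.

Take {Atlas, Bravo, Comet, Echo}. Their union is {a, b, c, d, e, f, g, h, i, j, k, l}, which is all 12 points.
Only Bravo contains g, so Bravo is forced; the remaining 9 points need at least 3 more blocks (each remaining block adds at most 4) — so at least 4 blocks are needed, and 4 is optimal.

4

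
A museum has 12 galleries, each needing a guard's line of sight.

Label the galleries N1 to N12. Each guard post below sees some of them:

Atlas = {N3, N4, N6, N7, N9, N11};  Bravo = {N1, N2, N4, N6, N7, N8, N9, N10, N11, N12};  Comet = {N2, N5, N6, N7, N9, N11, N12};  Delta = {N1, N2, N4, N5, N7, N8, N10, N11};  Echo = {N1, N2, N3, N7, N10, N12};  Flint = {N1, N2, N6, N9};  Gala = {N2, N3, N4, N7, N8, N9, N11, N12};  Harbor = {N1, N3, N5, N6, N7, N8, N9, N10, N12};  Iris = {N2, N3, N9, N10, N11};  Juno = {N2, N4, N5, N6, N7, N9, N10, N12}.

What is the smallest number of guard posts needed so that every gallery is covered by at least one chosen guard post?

2

Gala and Harbor together: Gala ∪ Harbor = {N1, N2, N3, N4, N5, N6, N7, N8, N9, N10, N11, N12} — every gallery is covered.
No single guard post has all 12 galleries (the largest, Bravo, has 10), so 2 is optimal.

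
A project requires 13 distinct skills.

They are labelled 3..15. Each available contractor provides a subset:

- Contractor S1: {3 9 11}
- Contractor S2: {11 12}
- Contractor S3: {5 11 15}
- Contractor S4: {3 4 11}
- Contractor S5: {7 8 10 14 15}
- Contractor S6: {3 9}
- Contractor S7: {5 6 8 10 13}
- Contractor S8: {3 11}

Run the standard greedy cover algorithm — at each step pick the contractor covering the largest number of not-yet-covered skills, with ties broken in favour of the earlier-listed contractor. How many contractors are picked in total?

5

Greedy: pick S5 (covers 5 new) → pick S1 (covers 3 new) → pick S7 (covers 3 new) → pick S2 (covers 1 new) → pick S4 (covers 1 new). Total picks: 5.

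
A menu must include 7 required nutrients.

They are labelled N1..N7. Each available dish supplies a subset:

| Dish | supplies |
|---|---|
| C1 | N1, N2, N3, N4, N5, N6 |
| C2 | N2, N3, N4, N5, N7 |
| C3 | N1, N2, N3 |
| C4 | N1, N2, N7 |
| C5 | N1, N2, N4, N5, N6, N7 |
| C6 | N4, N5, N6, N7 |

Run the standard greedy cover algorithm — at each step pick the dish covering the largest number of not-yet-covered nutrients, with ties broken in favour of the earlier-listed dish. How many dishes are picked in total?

2

Greedy: pick C1 (covers 6 new) → pick C2 (covers 1 new). Total picks: 2.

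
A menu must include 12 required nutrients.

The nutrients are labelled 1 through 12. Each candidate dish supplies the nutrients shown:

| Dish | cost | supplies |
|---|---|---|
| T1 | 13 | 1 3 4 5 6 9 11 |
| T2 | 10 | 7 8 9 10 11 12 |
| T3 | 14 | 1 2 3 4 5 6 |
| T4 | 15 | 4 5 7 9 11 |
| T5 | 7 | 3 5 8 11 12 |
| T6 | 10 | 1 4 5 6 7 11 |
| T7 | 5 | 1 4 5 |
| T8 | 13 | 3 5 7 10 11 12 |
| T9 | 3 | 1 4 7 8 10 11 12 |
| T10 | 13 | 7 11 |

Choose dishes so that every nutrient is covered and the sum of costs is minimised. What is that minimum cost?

24

T2, T3 together cover every nutrient (T2 ∪ T3 = {1, 2, 3, 4, 5, 6, 7, 8, 9, 10, 11, 12}); total cost 10 + 14 = 24.
The greedy pick T9, T1, T3 costs 30; no covering selection beats 24.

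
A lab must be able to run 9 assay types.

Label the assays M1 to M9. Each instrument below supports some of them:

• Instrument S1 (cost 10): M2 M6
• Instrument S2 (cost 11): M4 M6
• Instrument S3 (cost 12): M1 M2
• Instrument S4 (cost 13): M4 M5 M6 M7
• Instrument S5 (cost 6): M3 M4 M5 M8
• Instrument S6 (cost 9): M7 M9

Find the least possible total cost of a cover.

S1, S3, S5, S6 together cover every assay (S1 ∪ S3 ∪ S5 ∪ S6 = {M1, M2, M3, M4, M5, M6, M7, M8, M9}); total cost 10 + 12 + 6 + 9 = 37.
No covering selection has total cost below 37.

37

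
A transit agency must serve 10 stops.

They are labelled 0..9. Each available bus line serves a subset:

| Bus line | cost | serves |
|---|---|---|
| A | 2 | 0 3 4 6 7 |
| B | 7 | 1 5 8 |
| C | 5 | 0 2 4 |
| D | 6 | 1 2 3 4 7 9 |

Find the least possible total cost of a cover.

A, B, D together cover every stop (A ∪ B ∪ D = {0, 1, 2, 3, 4, 5, 6, 7, 8, 9}); total cost 2 + 7 + 6 = 15.
No covering selection has total cost below 15.

15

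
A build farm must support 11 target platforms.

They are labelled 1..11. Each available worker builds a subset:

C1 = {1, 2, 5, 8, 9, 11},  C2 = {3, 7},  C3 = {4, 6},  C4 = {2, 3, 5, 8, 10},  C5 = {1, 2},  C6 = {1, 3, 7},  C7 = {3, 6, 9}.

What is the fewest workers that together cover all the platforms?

4

C1 and C3 and C4 and C6 together: C1 ∪ C3 ∪ C4 ∪ C6 = {1, 2, 3, 4, 5, 6, 7, 8, 9, 10, 11} — every platform is covered.
Only C1 contains 11, so C1 is forced; the remaining 5 platforms need at least 3 more workers (each remaining worker adds at most 2) — so at least 4 workers are needed, and 4 is optimal.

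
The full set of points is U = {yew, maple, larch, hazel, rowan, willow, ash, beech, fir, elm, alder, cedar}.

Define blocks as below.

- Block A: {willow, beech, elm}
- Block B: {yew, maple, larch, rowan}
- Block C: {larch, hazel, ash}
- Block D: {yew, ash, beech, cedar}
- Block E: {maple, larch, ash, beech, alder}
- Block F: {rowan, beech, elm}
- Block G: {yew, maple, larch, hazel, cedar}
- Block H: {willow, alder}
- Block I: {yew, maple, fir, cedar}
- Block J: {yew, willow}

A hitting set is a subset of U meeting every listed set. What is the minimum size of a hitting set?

T = {maple, hazel, willow, beech} meets every block (each contains at least one member of T), and |T| = 4.
The blocks C, F, H, I are pairwise disjoint, so any hitting set needs a separate point for each — at least 4. Hence 4 is optimal.

4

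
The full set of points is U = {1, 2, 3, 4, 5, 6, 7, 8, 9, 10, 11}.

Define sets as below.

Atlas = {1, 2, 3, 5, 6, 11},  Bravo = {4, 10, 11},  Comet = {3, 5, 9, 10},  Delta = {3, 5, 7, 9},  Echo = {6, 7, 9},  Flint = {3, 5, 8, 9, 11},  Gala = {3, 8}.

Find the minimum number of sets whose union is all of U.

Take {Atlas, Bravo, Echo, Gala}. Their union is {1, 2, 3, 4, 5, 6, 7, 8, 9, 10, 11}, which is all 11 points.
Only Atlas contains 1, so Atlas is forced; the remaining 5 points need at least 3 more sets (each remaining set adds at most 2) — so at least 4 sets are needed, and 4 is optimal.

4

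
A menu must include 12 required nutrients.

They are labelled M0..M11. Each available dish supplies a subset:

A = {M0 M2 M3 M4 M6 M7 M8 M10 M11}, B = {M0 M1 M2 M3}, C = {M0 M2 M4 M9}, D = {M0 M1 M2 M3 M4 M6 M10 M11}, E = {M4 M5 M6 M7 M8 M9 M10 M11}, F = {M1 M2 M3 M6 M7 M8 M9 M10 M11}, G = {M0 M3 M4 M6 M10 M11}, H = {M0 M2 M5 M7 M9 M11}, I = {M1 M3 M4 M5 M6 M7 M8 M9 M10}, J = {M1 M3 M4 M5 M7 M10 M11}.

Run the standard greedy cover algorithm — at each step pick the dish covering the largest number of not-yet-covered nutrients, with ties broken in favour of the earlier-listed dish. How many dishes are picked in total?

2

Greedy: pick A (covers 9 new) → pick I (covers 3 new). Total picks: 2.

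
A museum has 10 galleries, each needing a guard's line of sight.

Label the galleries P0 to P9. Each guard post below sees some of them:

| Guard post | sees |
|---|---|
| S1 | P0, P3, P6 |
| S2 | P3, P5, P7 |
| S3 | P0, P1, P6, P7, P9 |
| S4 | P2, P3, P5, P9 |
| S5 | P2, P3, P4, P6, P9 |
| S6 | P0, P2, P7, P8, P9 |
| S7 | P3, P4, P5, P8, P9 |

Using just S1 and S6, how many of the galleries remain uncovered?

3

Union of S1, S6 = {P0, P2, P3, P6, P7, P8, P9}.
Not covered: P1, P4, P5 — 3 galleries.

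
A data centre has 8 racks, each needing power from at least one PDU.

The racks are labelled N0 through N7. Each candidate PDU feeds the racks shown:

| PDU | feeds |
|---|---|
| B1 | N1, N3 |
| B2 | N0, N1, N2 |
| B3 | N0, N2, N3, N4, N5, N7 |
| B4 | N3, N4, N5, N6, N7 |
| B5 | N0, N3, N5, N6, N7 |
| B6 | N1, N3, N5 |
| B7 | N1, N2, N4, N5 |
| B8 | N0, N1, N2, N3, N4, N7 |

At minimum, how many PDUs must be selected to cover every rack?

2

Take {B5, B8}. Their union is {N0, N1, N2, N3, N4, N5, N6, N7}, which is all 8 racks.
No single PDU has all 8 racks (the largest, B3, has 6), so 2 is optimal.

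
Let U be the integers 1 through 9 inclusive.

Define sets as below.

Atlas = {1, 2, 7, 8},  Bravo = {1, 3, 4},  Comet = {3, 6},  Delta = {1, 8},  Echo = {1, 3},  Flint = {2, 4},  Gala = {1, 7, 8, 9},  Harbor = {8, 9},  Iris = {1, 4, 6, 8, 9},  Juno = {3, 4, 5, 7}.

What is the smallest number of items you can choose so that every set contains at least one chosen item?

The 3 items {2, 3, 8} hit every set.
The sets Comet, Flint, Gala are pairwise disjoint, so any hitting set needs a separate item for each — at least 3. Hence 3 is optimal.

3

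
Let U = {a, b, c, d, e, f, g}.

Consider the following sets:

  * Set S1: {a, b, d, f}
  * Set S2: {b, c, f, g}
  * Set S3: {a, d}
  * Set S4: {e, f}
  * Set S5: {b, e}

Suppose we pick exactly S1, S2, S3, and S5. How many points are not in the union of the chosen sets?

0

Union of S1, S2, S3, S5 = {a, b, c, d, e, f, g} — that's every point, so 0 are uncovered.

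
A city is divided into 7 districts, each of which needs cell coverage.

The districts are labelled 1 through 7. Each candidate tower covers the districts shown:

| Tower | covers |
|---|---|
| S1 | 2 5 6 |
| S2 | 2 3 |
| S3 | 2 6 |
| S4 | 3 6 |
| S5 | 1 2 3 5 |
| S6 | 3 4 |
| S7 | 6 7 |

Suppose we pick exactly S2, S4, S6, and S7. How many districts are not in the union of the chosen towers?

Union of S2, S4, S6, S7 = {2, 3, 4, 6, 7}.
Not covered: 1, 5 — 2 districts.

2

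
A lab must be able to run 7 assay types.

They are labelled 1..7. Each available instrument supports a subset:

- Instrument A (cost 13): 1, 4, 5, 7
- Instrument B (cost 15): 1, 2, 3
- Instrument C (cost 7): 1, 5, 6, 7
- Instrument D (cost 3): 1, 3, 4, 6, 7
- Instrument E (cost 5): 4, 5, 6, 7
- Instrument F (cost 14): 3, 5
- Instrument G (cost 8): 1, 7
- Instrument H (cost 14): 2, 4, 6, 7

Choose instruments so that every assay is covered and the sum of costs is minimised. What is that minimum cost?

B, E together cover every assay (B ∪ E = {1, 2, 3, 4, 5, 6, 7}); total cost 15 + 5 = 20.
The greedy pick D, E, H costs 22; no covering selection beats 20.

20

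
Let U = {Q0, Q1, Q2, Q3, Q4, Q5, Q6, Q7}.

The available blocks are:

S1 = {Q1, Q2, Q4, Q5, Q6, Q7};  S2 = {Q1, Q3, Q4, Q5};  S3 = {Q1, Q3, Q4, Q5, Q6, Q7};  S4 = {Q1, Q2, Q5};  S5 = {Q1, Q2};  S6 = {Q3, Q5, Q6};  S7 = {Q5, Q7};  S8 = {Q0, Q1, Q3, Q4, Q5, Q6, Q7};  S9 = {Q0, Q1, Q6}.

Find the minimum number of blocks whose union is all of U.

S4 and S8 together: S4 ∪ S8 = {Q0, Q1, Q2, Q3, Q4, Q5, Q6, Q7} — every element is covered.
No single block has all 8 elements (the largest, S8, has 7), so 2 is optimal.

2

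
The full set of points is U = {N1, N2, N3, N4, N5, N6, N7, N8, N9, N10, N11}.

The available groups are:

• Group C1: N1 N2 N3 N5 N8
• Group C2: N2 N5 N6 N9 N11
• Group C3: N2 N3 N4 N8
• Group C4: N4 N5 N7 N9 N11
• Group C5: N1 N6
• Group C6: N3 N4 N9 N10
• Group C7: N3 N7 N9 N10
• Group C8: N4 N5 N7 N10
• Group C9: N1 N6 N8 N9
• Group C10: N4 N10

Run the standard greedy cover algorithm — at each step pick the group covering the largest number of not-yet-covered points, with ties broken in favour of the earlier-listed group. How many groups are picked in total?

Greedy: pick C1 (covers 5 new) → pick C4 (covers 4 new) → pick C2 (covers 1 new) → pick C6 (covers 1 new). Total picks: 4.
(The true minimum cover uses only 3 groups, so greedy is not optimal here.)

4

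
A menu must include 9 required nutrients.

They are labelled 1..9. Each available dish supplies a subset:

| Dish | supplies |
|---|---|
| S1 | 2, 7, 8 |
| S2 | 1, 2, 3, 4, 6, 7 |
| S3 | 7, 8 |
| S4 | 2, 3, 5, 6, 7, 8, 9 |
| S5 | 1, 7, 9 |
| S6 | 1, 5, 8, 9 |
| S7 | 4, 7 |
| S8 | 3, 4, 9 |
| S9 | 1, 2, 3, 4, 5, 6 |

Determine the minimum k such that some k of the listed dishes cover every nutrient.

2

Take {S4, S9}. Their union is {1, 2, 3, 4, 5, 6, 7, 8, 9}, which is all 9 nutrients.
No single dish has all 9 nutrients (the largest, S4, has 7), so 2 is optimal.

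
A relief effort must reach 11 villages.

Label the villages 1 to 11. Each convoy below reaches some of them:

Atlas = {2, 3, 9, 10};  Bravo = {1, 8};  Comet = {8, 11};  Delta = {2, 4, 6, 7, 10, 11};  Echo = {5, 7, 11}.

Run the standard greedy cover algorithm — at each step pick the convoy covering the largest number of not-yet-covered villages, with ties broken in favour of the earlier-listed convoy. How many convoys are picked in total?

Greedy: pick Delta (covers 6 new) → pick Atlas (covers 2 new) → pick Bravo (covers 2 new) → pick Echo (covers 1 new). Total picks: 4.

4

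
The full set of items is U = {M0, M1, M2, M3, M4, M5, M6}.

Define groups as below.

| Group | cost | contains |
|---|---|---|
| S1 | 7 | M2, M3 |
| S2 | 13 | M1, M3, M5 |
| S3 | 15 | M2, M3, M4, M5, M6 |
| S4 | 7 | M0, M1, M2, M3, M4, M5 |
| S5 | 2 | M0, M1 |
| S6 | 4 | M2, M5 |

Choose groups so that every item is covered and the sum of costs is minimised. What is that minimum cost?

17

S3, S5 together cover every item (S3 ∪ S5 = {M0, M1, M2, M3, M4, M5, M6}); total cost 15 + 2 = 17.
The greedy pick S5, S4, S3 costs 24; no covering selection beats 17.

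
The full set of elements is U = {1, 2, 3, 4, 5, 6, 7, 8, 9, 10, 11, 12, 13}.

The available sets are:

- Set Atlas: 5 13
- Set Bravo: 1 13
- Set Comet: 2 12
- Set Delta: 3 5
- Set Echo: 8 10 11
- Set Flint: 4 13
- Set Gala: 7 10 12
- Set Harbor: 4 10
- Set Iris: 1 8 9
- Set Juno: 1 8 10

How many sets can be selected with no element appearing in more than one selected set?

4

Bravo, Comet, Delta, Harbor are pairwise disjoint (Bravo={1,13}; Comet={2,12}; Delta={3,5}; Harbor={4,10}).
Every remaining set overlaps one of these, and no 5 of the listed sets are pairwise disjoint, so 4 is the maximum.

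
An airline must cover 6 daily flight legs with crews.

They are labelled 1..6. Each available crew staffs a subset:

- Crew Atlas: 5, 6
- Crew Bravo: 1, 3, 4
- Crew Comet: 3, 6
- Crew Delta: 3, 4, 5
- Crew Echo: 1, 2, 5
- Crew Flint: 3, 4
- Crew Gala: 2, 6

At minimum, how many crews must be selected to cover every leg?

3

Take {Bravo, Delta, Gala}. Their union is {1, 2, 3, 4, 5, 6}, which is all 6 legs.
No 2 of the 7 crews cover everything (all 21 combinations miss at least one leg), so 3 is optimal.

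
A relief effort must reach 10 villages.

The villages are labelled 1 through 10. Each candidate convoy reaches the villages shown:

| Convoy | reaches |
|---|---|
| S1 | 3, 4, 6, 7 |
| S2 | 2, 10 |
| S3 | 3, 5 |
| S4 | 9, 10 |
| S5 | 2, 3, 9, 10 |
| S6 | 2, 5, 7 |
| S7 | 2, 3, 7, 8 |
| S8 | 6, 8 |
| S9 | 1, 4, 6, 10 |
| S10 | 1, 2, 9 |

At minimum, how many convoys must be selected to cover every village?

S5 and S6 and S8 and S9 together: S5 ∪ S6 ∪ S8 ∪ S9 = {1, 2, 3, 4, 5, 6, 7, 8, 9, 10} — every village is covered.
No 3 of the 10 convoys cover everything (all 120 combinations miss at least one village), so 4 is optimal.

4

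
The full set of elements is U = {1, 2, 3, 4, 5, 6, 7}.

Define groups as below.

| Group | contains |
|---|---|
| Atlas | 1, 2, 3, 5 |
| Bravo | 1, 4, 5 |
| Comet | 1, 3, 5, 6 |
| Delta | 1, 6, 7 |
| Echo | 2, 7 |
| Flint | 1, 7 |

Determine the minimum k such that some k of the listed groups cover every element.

Take {Atlas, Bravo, Delta}. Their union is {1, 2, 3, 4, 5, 6, 7}, which is all 7 elements.
Only Bravo contains 4, so Bravo is forced; the remaining 4 elements need at least 2 more groups (each remaining group adds at most 2) — so at least 3 groups are needed, and 3 is optimal.

3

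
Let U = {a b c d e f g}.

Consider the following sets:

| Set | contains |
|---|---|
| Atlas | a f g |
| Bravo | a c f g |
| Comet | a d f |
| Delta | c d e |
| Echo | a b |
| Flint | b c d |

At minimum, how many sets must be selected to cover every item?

Take {Bravo, Delta, Flint}. Their union is {a, b, c, d, e, f, g}, which is all 7 items.
Only Delta contains e, so Delta is forced; the remaining 4 items need at least 2 more sets (each remaining set adds at most 3) — so at least 3 sets are needed, and 3 is optimal.

3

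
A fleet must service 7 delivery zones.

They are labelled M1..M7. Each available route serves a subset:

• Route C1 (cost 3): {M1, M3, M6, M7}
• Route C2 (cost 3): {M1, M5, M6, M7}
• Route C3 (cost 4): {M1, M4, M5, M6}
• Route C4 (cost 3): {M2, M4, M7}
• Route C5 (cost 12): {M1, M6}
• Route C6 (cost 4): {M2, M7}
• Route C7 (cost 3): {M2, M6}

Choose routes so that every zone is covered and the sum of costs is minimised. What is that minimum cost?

9

C1, C2, C4 together cover every zone (C1 ∪ C2 ∪ C4 = {M1, M2, M3, M4, M5, M6, M7}); total cost 3 + 3 + 3 = 9.
No covering selection has total cost below 9.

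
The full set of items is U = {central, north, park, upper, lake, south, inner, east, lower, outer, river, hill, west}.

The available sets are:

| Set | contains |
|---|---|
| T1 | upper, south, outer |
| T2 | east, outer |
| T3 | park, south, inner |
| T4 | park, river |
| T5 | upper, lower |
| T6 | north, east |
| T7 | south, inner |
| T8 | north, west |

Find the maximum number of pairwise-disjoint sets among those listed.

T2, T4, T5, T7, T8 are pairwise disjoint (T2={east,outer}; T4={park,river}; T5={upper,lower}; T7={south,inner}; T8={north,west}).
Every remaining set overlaps one of these, and no 6 of the listed sets are pairwise disjoint, so 5 is the maximum.

5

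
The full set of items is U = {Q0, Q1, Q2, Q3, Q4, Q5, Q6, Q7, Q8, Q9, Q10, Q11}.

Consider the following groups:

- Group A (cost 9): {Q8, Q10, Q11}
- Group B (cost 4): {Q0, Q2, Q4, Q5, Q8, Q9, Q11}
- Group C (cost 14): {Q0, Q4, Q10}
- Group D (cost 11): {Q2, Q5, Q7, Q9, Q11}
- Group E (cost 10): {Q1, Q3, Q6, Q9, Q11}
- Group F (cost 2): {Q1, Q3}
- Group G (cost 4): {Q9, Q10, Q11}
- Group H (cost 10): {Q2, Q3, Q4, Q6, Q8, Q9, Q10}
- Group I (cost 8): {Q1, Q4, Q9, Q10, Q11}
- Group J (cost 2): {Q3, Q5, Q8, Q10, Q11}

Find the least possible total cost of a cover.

27

B, D, F, H together cover every item (B ∪ D ∪ F ∪ H = {Q0, Q1, Q2, Q3, Q4, Q5, Q6, Q7, Q8, Q9, Q10, Q11}); total cost 4 + 11 + 2 + 10 = 27.
The greedy pick J, B, F, E, D costs 29; no covering selection beats 27.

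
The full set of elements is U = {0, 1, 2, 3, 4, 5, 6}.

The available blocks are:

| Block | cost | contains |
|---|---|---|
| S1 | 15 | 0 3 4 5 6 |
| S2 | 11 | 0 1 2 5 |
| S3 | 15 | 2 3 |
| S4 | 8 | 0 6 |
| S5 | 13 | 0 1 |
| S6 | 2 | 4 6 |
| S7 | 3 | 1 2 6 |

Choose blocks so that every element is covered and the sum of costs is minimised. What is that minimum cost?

18

S1, S7 together cover every element (S1 ∪ S7 = {0, 1, 2, 3, 4, 5, 6}); total cost 15 + 3 = 18.
The greedy pick S6, S7, S1 costs 20; no covering selection beats 18.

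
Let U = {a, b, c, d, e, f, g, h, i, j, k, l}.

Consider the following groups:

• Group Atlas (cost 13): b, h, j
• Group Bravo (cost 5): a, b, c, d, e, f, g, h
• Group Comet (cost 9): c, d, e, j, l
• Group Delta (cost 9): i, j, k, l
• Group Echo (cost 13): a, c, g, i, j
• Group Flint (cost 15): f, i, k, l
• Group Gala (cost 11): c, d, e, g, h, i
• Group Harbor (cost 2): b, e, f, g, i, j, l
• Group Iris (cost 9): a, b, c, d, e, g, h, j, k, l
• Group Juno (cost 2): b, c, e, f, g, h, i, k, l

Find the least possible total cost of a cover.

Bravo, Harbor, Juno together cover every element (Bravo ∪ Harbor ∪ Juno = {a, b, c, d, e, f, g, h, i, j, k, l}); total cost 5 + 2 + 2 = 9.
No covering selection has total cost below 9.

9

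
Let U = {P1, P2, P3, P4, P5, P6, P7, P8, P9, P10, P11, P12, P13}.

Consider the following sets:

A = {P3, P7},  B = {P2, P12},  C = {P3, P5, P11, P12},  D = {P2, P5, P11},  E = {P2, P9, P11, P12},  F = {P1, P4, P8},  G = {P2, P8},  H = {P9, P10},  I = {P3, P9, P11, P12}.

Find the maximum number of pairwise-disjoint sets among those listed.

4

A, D, F, H are pairwise disjoint (A={P3,P7}; D={P2,P5,P11}; F={P1,P4,P8}; H={P9,P10}).
Every remaining set overlaps one of these, and no 5 of the listed sets are pairwise disjoint, so 4 is the maximum.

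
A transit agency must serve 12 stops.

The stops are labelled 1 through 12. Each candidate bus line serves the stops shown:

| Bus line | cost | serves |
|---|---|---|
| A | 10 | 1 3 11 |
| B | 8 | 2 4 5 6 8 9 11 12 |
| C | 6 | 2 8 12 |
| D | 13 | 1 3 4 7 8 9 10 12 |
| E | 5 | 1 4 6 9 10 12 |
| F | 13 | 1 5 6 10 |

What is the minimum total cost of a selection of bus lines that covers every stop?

B, D together cover every stop (B ∪ D = {1, 2, 3, 4, 5, 6, 7, 8, 9, 10, 11, 12}); total cost 8 + 13 = 21.
The greedy pick E, B, D costs 26; no covering selection beats 21.

21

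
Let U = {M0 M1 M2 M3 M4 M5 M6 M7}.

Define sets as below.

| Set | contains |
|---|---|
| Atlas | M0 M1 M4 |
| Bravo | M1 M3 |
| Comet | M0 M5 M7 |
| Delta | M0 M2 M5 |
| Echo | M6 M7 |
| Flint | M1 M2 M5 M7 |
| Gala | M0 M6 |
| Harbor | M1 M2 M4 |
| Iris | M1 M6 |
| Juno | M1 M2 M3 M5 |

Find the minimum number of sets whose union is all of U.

Atlas, Echo, and Juno cover everything between them: the union {M0, M1, M2, M3, M4, M5, M6, M7} is all of U.
No 2 of the 10 sets cover everything (all 45 combinations miss at least one point), so 3 is optimal.

3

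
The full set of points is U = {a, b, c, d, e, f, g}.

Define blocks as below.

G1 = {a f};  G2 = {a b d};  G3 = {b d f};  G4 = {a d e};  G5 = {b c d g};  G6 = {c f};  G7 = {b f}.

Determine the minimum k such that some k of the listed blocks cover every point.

3

G1, G4, and G5 cover everything between them: the union {a, b, c, d, e, f, g} is all of U.
Only G4 contains e, so G4 is forced; the remaining 4 points need at least 2 more blocks (each remaining block adds at most 3) — so at least 3 blocks are needed, and 3 is optimal.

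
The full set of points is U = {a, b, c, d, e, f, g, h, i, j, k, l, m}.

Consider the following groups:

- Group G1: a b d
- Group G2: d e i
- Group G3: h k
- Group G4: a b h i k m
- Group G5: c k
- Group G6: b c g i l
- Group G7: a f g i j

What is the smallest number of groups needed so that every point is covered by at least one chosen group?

Take {G2, G4, G6, G7}. Their union is {a, b, c, d, e, f, g, h, i, j, k, l, m}, which is all 13 points.
Only G4 contains m, so G4 is forced; the remaining 7 points need at least 3 more groups (each remaining group adds at most 3) — so at least 4 groups are needed, and 4 is optimal.

4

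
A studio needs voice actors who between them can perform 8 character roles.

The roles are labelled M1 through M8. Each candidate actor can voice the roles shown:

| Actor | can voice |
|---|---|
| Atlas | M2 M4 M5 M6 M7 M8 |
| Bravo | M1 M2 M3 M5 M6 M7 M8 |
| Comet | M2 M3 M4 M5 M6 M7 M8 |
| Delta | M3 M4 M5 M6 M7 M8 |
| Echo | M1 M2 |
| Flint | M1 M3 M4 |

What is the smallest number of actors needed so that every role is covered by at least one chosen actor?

Delta and Echo together: Delta ∪ Echo = {M1, M2, M3, M4, M5, M6, M7, M8} — every role is covered.
No single actor has all 8 roles (the largest, Bravo, has 7), so 2 is optimal.

2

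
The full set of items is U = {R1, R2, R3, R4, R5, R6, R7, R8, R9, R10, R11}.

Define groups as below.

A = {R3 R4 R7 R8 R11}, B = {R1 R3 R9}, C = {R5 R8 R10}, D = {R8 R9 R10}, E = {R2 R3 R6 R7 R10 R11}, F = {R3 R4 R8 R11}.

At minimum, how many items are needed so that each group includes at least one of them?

H = {R3, R10} meets every group (each contains at least one member of H), and |H| = 2.
The groups B, C are pairwise disjoint, so any hitting set needs a separate item for each — at least 2. Hence 2 is optimal.

2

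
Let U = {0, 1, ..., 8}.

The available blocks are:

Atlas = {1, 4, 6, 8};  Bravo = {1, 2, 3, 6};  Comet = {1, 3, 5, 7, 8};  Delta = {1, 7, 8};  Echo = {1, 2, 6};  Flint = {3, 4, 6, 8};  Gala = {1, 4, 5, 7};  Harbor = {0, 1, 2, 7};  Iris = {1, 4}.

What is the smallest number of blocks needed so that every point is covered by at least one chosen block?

3

Take {Flint, Gala, Harbor}. Their union is {0, 1, 2, 3, 4, 5, 6, 7, 8}, which is all 9 points.
Only Harbor contains 0, so Harbor is forced; the remaining 5 points need at least 2 more blocks (each remaining block adds at most 4) — so at least 3 blocks are needed, and 3 is optimal.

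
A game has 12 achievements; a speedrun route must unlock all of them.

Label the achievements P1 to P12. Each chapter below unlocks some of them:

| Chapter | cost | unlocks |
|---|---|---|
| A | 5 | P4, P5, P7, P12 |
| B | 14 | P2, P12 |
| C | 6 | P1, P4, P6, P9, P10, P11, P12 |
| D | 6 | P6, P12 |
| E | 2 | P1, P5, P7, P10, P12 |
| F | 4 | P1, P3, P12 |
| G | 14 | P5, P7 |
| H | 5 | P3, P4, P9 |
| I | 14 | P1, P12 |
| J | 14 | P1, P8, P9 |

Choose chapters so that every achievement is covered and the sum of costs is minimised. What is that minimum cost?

B, C, E, F, J together cover every achievement (B ∪ C ∪ E ∪ F ∪ J = {P1, P2, P3, P4, P5, P6, P7, P8, P9, P10, P11, P12}); total cost 14 + 6 + 2 + 4 + 14 = 40.
No covering selection has total cost below 40.

40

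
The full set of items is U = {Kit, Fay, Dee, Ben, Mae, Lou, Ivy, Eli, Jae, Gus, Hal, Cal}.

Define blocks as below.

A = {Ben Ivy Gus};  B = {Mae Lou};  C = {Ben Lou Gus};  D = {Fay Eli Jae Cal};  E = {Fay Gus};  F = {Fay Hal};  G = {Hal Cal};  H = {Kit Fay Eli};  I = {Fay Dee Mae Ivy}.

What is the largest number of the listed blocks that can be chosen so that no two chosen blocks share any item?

A, B, G, H are pairwise disjoint (A={Ben,Ivy,Gus}; B={Mae,Lou}; G={Hal,Cal}; H={Kit,Fay,Eli}).
Every remaining block overlaps one of these, and no 5 of the listed blocks are pairwise disjoint, so 4 is the maximum.

4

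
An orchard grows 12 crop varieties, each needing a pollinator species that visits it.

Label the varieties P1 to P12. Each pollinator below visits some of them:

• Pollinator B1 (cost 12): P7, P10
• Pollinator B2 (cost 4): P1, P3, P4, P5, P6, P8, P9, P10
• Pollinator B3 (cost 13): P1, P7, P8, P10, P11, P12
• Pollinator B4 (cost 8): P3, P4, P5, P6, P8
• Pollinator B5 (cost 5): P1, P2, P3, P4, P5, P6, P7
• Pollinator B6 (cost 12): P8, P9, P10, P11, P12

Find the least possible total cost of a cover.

17

B5, B6 together cover every variety (B5 ∪ B6 = {P1, P2, P3, P4, P5, P6, P7, P8, P9, P10, P11, P12}); total cost 5 + 12 = 17.
The greedy pick B2, B5, B6 costs 21; no covering selection beats 17.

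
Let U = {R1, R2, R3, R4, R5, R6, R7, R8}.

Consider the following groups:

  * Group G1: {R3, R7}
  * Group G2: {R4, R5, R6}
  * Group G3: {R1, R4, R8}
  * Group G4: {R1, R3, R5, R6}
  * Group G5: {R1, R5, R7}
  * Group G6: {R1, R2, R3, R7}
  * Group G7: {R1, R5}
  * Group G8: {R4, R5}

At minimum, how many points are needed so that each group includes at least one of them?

3

Take H = {R5, R7, R8}. Each listed group contains at least one of these, so H is a hitting set of size 3.
No choice of 2 points meets every group, so 3 is the minimum.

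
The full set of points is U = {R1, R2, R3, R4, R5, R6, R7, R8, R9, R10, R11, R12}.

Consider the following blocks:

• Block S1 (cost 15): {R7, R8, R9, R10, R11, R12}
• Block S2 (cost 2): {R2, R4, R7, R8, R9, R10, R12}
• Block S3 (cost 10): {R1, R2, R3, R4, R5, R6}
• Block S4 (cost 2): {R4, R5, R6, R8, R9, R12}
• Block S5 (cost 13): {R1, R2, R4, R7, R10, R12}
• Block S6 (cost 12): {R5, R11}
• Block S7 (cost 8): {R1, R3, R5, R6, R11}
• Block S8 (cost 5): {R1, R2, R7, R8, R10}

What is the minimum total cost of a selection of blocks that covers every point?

10

S2, S7 together cover every point (S2 ∪ S7 = {R1, R2, R3, R4, R5, R6, R7, R8, R9, R10, R11, R12}); total cost 2 + 8 = 10.
The greedy pick S2, S4, S7 costs 12; no covering selection beats 10.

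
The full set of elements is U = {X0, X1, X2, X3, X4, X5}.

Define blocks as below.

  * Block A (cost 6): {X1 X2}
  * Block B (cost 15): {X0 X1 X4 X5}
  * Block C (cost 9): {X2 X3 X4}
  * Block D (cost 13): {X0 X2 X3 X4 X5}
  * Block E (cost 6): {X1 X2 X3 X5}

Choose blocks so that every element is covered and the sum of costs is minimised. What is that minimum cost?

19

A, D together cover every element (A ∪ D = {X0, X1, X2, X3, X4, X5}); total cost 6 + 13 = 19.
No covering selection has total cost below 19.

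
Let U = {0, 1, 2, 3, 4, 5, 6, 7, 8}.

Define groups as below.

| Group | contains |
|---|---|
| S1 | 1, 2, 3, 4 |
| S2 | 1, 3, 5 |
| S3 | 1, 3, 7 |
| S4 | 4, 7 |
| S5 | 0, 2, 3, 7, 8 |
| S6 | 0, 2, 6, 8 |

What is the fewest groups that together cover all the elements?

3

S2, S4, and S6 cover everything between them: the union {0, 1, 2, 3, 4, 5, 6, 7, 8} is all of U.
Only S2 contains 5, so S2 is forced; the remaining 6 elements need at least 2 more groups (each remaining group adds at most 4) — so at least 3 groups are needed, and 3 is optimal.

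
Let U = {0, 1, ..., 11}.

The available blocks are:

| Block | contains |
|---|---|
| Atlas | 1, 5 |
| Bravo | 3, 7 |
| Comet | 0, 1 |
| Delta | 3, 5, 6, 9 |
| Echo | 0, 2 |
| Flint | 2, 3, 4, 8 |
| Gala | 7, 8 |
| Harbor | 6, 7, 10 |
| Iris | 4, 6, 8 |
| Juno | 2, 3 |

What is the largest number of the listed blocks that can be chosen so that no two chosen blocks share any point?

4

Atlas, Bravo, Echo, Iris are pairwise disjoint (Atlas={1,5}; Bravo={3,7}; Echo={0,2}; Iris={4,6,8}).
Every remaining block overlaps one of these, and no 5 of the listed blocks are pairwise disjoint, so 4 is the maximum.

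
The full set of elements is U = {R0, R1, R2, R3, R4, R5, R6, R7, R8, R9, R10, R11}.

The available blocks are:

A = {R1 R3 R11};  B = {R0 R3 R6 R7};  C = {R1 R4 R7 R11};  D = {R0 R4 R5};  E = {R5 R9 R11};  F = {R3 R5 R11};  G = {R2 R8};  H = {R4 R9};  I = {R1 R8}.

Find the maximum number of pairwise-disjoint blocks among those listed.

3

B, E, I are pairwise disjoint (B={R0,R3,R6,R7}; E={R5,R9,R11}; I={R1,R8}).
Every remaining block overlaps one of these, and no 4 of the listed blocks are pairwise disjoint, so 3 is the maximum.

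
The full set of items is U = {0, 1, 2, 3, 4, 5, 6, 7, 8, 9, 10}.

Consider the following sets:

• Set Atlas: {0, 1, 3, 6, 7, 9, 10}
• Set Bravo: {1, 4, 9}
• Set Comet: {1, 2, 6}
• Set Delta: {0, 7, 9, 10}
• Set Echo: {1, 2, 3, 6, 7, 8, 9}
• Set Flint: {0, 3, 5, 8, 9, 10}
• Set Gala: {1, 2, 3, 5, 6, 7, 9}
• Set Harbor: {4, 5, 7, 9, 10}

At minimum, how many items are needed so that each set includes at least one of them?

The 2 items {2, 9} hit every set.
The sets Comet, Harbor are pairwise disjoint, so any hitting set needs a separate item for each — at least 2. Hence 2 is optimal.

2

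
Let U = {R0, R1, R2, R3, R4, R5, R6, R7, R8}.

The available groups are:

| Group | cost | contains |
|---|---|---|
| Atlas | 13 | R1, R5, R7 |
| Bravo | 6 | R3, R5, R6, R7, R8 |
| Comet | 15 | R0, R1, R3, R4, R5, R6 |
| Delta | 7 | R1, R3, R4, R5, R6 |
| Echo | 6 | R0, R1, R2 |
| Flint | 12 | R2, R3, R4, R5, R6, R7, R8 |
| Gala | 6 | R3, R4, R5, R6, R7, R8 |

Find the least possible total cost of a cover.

12

Echo, Gala together cover every point (Echo ∪ Gala = {R0, R1, R2, R3, R4, R5, R6, R7, R8}); total cost 6 + 6 = 12.
No covering selection has total cost below 12.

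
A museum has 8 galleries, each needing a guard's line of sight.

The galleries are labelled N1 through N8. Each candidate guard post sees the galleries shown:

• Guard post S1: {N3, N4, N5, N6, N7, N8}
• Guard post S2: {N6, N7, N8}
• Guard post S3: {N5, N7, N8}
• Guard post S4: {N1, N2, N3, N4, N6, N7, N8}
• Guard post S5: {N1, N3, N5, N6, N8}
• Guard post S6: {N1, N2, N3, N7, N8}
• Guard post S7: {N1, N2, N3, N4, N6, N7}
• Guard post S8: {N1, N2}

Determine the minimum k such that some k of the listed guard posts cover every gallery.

S3 and S7 together: S3 ∪ S7 = {N1, N2, N3, N4, N5, N6, N7, N8} — every gallery is covered.
No single guard post has all 8 galleries (the largest, S4, has 7), so 2 is optimal.

2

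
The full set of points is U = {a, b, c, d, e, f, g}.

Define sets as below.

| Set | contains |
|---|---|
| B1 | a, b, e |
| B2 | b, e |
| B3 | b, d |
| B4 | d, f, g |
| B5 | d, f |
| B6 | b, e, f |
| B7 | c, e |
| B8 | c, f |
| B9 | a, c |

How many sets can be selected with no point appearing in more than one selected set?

B2, B5, B9 are pairwise disjoint (B2={b,e}; B5={d,f}; B9={a,c}).
Every remaining set overlaps one of these, and no 4 of the listed sets are pairwise disjoint, so 3 is the maximum.

3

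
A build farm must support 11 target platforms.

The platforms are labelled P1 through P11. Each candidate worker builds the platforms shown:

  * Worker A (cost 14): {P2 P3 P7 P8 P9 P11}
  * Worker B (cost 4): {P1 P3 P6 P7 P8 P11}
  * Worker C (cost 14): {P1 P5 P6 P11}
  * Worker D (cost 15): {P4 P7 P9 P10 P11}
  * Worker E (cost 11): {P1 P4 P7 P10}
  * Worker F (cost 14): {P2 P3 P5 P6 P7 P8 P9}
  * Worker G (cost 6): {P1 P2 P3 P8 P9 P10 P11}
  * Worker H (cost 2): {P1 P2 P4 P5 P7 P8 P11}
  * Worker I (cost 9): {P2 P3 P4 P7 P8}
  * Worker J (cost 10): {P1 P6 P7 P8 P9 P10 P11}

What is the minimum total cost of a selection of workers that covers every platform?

B, G, H together cover every platform (B ∪ G ∪ H = {P1, P2, P3, P4, P5, P6, P7, P8, P9, P10, P11}); total cost 4 + 6 + 2 = 12.
No covering selection has total cost below 12.

12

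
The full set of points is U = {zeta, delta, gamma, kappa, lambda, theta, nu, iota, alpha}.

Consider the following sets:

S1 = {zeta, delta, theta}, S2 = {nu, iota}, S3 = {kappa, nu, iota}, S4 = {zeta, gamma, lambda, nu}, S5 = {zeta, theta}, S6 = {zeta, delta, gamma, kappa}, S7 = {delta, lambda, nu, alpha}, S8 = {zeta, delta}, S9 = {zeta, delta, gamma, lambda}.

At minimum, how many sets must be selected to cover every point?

S3 and S5 and S7 and S9 together: S3 ∪ S5 ∪ S7 ∪ S9 = {zeta, delta, gamma, kappa, lambda, theta, nu, iota, alpha} — every point is covered.
No 3 of the 9 sets cover everything (all 84 combinations miss at least one point), so 4 is optimal.

4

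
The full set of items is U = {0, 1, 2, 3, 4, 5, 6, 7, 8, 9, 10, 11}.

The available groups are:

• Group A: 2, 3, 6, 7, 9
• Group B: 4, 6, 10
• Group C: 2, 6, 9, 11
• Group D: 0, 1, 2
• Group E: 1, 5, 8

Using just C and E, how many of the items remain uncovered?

Union of C, E = {1, 2, 5, 6, 8, 9, 11}.
Not covered: 0, 3, 4, 7, 10 — 5 items.

5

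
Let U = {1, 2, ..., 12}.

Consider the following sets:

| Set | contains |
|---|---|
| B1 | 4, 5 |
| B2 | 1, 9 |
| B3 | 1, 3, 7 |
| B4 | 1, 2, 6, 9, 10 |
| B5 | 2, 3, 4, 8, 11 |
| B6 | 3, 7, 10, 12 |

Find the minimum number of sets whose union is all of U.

B1, B4, B5, and B6 cover everything between them: the union {1, 2, 3, 4, 5, 6, 7, 8, 9, 10, 11, 12} is all of U.
No 3 of the 6 sets cover everything (all 20 combinations miss at least one item), so 4 is optimal.

4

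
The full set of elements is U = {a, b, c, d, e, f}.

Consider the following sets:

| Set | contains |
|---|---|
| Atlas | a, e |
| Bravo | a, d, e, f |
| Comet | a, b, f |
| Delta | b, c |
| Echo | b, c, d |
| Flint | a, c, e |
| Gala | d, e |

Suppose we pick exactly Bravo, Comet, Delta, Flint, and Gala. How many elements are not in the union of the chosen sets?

Union of Bravo, Comet, Delta, Flint, Gala = {a, b, c, d, e, f} — that's every element, so 0 are uncovered.

0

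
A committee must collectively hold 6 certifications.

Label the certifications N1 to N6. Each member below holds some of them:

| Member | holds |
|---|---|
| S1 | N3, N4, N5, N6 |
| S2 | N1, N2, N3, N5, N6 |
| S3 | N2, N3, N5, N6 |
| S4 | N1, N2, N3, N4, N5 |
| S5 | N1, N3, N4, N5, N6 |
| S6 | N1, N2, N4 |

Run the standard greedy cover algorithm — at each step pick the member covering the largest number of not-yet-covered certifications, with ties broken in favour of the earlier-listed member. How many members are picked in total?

2

Greedy: pick S2 (covers 5 new) → pick S1 (covers 1 new). Total picks: 2.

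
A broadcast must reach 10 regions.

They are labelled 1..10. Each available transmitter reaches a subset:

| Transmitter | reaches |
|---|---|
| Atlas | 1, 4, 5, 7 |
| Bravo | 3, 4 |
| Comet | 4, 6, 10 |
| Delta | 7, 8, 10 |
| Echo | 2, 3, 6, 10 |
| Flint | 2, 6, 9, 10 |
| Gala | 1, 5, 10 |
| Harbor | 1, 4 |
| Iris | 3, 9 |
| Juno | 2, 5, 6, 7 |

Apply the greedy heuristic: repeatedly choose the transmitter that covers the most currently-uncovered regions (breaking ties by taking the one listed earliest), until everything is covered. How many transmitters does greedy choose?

Greedy: pick Atlas (covers 4 new) → pick Echo (covers 4 new) → pick Delta (covers 1 new) → pick Flint (covers 1 new). Total picks: 4.

4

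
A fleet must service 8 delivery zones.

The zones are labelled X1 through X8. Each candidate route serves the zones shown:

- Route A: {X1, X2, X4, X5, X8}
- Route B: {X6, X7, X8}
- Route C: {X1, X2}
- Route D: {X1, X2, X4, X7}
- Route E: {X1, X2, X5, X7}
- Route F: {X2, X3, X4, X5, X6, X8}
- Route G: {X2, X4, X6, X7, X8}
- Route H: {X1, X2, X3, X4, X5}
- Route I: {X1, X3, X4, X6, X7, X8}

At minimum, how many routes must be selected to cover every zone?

Take {B, H}. Their union is {X1, X2, X3, X4, X5, X6, X7, X8}, which is all 8 zones.
No single route has all 8 zones (the largest, F, has 6), so 2 is optimal.

2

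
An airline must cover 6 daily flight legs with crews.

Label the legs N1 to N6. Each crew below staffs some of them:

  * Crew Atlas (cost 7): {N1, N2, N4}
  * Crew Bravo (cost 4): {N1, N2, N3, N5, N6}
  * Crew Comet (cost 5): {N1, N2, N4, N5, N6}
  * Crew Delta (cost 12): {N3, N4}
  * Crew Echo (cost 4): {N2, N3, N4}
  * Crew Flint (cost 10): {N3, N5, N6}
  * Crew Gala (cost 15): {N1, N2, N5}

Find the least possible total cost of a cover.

8

Bravo, Echo together cover every leg (Bravo ∪ Echo = {N1, N2, N3, N4, N5, N6}); total cost 4 + 4 = 8.
No covering selection has total cost below 8.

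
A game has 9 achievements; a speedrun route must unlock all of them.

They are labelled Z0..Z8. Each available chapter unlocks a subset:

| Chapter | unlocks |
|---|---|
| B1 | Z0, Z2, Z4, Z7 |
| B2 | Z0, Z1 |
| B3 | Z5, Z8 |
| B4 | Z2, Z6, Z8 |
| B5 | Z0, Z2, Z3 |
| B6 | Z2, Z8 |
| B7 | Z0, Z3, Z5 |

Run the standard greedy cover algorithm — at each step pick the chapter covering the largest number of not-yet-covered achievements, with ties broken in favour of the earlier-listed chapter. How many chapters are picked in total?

Greedy: pick B1 (covers 4 new) → pick B3 (covers 2 new) → pick B2 (covers 1 new) → pick B4 (covers 1 new) → pick B5 (covers 1 new). Total picks: 5.
(The true minimum cover uses only 4 chapters, so greedy is not optimal here.)

5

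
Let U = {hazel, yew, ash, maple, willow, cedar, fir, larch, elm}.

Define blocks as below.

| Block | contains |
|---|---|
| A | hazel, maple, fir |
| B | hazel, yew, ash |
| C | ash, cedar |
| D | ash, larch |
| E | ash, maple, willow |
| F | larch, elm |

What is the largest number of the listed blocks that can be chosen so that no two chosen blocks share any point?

3

A, C, F are pairwise disjoint (A={hazel,maple,fir}; C={ash,cedar}; F={larch,elm}).
Every remaining block overlaps one of these, and no 4 of the listed blocks are pairwise disjoint, so 3 is the maximum.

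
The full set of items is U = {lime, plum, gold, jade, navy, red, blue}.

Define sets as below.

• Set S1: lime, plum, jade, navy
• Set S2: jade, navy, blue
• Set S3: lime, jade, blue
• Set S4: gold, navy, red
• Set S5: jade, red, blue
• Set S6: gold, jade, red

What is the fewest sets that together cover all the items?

3

S1, S2, and S6 cover everything between them: the union {lime, plum, gold, jade, navy, red, blue} is all of U.
Only S1 contains plum, so S1 is forced; the remaining 3 items need at least 2 more sets (each remaining set adds at most 2) — so at least 3 sets are needed, and 3 is optimal.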